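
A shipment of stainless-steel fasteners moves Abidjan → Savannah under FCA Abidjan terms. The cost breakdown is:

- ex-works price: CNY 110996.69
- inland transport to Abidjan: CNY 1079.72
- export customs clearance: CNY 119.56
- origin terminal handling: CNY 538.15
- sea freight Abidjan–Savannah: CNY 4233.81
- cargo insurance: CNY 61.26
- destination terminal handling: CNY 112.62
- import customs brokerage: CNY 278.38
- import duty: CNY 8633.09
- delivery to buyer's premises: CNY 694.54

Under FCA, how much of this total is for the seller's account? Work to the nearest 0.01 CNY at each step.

Seller's account: CNY 112195.97

FCA: the seller delivers export-cleared goods to the carrier; the buyer bears costs from that point.
Seller's account: goods 110996.69 + inland to port 1079.72 + export clearance 119.56 = 112195.97
Buyer's account: origin terminal 538.15 + freight 4233.81 + insurance 61.26 + destination terminal 112.62 + brokerage 278.38 + duty 8633.09 + delivery 694.54 = 14551.85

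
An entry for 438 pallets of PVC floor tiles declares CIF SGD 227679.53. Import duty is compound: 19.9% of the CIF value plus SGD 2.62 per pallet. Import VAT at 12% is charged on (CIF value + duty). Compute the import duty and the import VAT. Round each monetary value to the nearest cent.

Ad valorem component: 227679.53 × 19.9% = 45308.23
Specific component: 438 × 2.62 = 1147.56
Import duty = 45308.23 + 1147.56 = 46455.79
VAT base = CIF + duty = 227679.53 + 46455.79 = 274135.32
Import VAT = 274135.32 × 12% = 32896.24

Import duty: SGD 46455.79; import VAT: SGD 32896.24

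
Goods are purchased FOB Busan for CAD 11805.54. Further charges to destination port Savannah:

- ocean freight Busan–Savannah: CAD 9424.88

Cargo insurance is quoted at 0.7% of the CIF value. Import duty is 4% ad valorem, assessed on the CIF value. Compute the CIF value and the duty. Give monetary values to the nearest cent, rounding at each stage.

Let C be the CIF value. C = FOB price + freight + 0.7% × C
C − 0.7% × C = 11805.54 + 9424.88
0.993 × C = 21230.42
C = 21230.42 / 0.993 = 21380.08
Insurance premium = 0.7% × 21380.08 = 149.66
Import duty = 21380.08 × 4% = 855.20

CIF value: CAD 21380.08; import duty: CAD 855.20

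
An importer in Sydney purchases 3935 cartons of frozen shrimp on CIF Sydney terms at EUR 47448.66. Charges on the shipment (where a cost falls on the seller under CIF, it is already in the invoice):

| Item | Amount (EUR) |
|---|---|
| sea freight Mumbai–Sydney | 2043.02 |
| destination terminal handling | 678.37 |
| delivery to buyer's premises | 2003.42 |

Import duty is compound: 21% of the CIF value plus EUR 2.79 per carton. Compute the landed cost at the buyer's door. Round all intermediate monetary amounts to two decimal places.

Total landed cost: EUR 71073.32

CIF: the seller pays costs through ocean freight and marine insurance to the destination port.
Already in the invoice (seller's account under CIF): freight — exclude.
The CIF price already equals the CIF value: 47448.66
Ad valorem component: 47448.66 × 21% = 9964.22
Specific component: 3935 × 2.79 = 10978.65
Import duty = 9964.22 + 10978.65 = 20942.87
Buyer bears: destination terminal 678.37 + delivery 2003.42 + duty 20942.87 = 23624.66
Landed cost = invoice 47448.66 + 23624.66 = 71073.32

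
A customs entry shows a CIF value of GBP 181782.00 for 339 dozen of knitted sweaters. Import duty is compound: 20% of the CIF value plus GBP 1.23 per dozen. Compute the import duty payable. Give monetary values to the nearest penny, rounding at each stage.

Import duty: GBP 36773.37

Ad valorem component: 181782.00 × 20% = 36356.40
Specific component: 339 × 1.23 = 416.97
Import duty = 36356.40 + 416.97 = 36773.37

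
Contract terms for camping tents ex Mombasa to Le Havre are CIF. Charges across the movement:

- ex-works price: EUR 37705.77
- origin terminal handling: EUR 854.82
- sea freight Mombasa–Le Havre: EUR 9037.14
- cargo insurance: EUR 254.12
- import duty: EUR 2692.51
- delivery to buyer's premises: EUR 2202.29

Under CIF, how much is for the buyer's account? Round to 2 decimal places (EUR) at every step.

Buyer's account: EUR 4894.80

CIF: the seller pays costs through ocean freight and marine insurance to the destination port.
Seller's account: goods 37705.77 + origin terminal 854.82 + freight 9037.14 + insurance 254.12 = 47851.85
Buyer's account: duty 2692.51 + delivery 2202.29 = 4894.80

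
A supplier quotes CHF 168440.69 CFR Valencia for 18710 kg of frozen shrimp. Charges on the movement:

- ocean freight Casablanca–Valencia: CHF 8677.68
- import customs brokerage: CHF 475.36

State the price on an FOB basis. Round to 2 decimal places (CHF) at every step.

FOB price: CHF 159763.01

Not relevant to the conversion: brokerage — on the buyer under both terms; not part of either seller's price.
From CFR to FOB, the seller no longer bears: freight.
FOB price = 168440.69 − 8677.68 = 159763.01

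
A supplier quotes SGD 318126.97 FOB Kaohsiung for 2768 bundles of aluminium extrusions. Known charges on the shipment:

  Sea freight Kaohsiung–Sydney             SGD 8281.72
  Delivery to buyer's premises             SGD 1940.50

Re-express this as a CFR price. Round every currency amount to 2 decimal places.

Not relevant to the conversion: delivery — on the buyer under both terms; not part of either seller's price.
From FOB to CFR, the seller additionally bears: freight.
CFR price = 318126.97 + 8281.72 = 326408.69

CFR price: SGD 326408.69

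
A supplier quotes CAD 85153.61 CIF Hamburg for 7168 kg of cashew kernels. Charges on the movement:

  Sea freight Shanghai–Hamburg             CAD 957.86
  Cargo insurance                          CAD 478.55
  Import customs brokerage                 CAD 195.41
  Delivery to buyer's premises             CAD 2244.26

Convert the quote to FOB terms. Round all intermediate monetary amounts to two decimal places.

Not relevant to the conversion: delivery, brokerage — on the buyer under both terms; not part of either seller's price.
From CIF to FOB, the seller no longer bears: freight, insurance.
FOB price = 85153.61 − 957.86 − 478.55 = 83717.20

FOB price: CAD 83717.20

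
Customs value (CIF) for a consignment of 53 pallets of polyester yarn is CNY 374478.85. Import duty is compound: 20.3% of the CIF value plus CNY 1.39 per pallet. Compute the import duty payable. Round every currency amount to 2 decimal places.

Ad valorem component: 374478.85 × 20.3% = 76019.21
Specific component: 53 × 1.39 = 73.67
Import duty = 76019.21 + 73.67 = 76092.88

Import duty: CNY 76092.88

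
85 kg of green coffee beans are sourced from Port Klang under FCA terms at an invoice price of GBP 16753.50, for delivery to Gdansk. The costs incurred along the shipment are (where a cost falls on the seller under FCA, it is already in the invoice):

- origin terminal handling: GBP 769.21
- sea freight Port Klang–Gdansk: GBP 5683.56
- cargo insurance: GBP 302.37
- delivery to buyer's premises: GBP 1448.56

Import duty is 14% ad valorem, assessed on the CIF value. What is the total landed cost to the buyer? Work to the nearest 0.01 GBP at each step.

FCA: the seller delivers export-cleared goods to the carrier; the buyer bears costs from that point.
CIF value = FCA price + origin terminal + freight + insurance = 16753.50 + 769.21 + 5683.56 + 302.37 = 23508.64
Import duty = 23508.64 × 14% = 3291.21
Buyer bears: origin terminal 769.21 + freight 5683.56 + insurance 302.37 + delivery 1448.56 + duty 3291.21 = 11494.91
Landed cost = invoice 16753.50 + 11494.91 = 28248.41

Total landed cost: GBP 28248.41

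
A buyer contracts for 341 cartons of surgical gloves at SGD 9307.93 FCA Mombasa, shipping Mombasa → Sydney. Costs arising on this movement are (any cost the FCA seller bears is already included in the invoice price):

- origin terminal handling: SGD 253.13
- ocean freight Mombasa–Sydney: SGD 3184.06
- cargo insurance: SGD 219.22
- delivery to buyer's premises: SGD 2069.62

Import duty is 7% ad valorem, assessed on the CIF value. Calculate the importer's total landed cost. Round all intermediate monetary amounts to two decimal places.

Total landed cost: SGD 15941.46

FCA: the seller delivers export-cleared goods to the carrier; the buyer bears costs from that point.
CIF value = FCA price + origin terminal + freight + insurance = 9307.93 + 253.13 + 3184.06 + 219.22 = 12964.34
Import duty = 12964.34 × 7% = 907.50
Buyer bears: origin terminal 253.13 + freight 3184.06 + insurance 219.22 + delivery 2069.62 + duty 907.50 = 6633.53
Landed cost = invoice 9307.93 + 6633.53 = 15941.46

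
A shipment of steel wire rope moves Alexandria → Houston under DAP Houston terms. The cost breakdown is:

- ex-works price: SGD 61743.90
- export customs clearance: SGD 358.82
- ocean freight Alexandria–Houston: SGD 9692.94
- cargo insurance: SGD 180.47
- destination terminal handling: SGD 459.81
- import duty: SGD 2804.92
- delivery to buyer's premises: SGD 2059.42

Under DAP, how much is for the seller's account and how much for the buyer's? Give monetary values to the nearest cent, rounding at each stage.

DAP: the seller bears all costs to the named destination except import duty and clearance.
Seller's account: goods 61743.90 + export clearance 358.82 + freight 9692.94 + insurance 180.47 + destination terminal 459.81 + delivery 2059.42 = 74495.36
Buyer's account: duty 2804.92 = 2804.92

Seller: SGD 74495.36; buyer: SGD 2804.92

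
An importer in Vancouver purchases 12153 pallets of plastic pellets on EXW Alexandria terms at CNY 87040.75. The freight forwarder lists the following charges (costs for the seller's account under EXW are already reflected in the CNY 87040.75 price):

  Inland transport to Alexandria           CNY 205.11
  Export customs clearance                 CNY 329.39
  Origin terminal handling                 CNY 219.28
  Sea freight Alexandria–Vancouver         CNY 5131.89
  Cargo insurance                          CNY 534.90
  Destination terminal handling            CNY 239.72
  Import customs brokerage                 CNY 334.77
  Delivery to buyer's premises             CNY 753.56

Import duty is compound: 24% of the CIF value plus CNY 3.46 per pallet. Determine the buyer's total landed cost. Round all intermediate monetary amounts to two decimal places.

EXW: the seller makes goods available at their premises; the buyer bears all onward costs.
CIF value = EXW price + inland to port + export clearance + origin terminal + freight + insurance = 87040.75 + 205.11 + 329.39 + 219.28 + 5131.89 + 534.90 = 93461.32
Ad valorem component: 93461.32 × 24% = 22430.72
Specific component: 12153 × 3.46 = 42049.38
Import duty = 22430.72 + 42049.38 = 64480.10
Buyer bears: inland to port 205.11 + export clearance 329.39 + origin terminal 219.28 + freight 5131.89 + insurance 534.90 + destination terminal 239.72 + brokerage 334.77 + delivery 753.56 + duty 64480.10 = 72228.72
Landed cost = invoice 87040.75 + 72228.72 = 159269.47

Total landed cost: CNY 159269.47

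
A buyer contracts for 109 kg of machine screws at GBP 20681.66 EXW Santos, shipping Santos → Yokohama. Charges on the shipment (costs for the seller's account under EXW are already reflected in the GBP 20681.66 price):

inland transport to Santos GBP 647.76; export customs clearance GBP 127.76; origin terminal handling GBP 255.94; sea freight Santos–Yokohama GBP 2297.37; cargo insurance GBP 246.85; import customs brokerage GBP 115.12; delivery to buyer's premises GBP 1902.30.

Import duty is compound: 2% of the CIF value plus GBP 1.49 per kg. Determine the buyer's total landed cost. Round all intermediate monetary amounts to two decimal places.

Total landed cost: GBP 26922.32

EXW: the seller makes goods available at their premises; the buyer bears all onward costs.
CIF value = EXW price + inland to port + export clearance + origin terminal + freight + insurance = 20681.66 + 647.76 + 127.76 + 255.94 + 2297.37 + 246.85 = 24257.34
Ad valorem component: 24257.34 × 2% = 485.15
Specific component: 109 × 1.49 = 162.41
Import duty = 485.15 + 162.41 = 647.56
Buyer bears: inland to port 647.76 + export clearance 127.76 + origin terminal 255.94 + freight 2297.37 + insurance 246.85 + brokerage 115.12 + delivery 1902.30 + duty 647.56 = 6240.66
Landed cost = invoice 20681.66 + 6240.66 = 26922.32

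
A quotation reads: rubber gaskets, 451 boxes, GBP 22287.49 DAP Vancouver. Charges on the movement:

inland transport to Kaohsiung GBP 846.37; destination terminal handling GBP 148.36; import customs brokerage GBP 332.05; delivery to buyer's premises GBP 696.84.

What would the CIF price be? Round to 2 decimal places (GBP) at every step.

CIF price: GBP 21442.29

Not relevant to the conversion: inland to port — on the seller under both DAP and CIF; already in the DAP price and stays in the CIF price. brokerage — on the buyer under both terms; not part of either seller's price.
From DAP to CIF, the seller no longer bears: destination terminal, delivery.
CIF price = 22287.49 − 148.36 − 696.84 = 21442.29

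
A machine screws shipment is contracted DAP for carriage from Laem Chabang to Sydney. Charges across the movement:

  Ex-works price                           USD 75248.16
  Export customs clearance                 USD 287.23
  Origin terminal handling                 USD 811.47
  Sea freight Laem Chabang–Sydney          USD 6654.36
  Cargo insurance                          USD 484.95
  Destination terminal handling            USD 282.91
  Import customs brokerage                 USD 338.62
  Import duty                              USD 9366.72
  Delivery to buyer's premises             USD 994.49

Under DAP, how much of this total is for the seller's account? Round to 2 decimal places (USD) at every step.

DAP: the seller bears all costs to the named destination except import duty and clearance.
Seller's account: goods 75248.16 + export clearance 287.23 + origin terminal 811.47 + freight 6654.36 + insurance 484.95 + destination terminal 282.91 + delivery 994.49 = 84763.57
Buyer's account: brokerage 338.62 + duty 9366.72 = 9705.34

Seller's account: USD 84763.57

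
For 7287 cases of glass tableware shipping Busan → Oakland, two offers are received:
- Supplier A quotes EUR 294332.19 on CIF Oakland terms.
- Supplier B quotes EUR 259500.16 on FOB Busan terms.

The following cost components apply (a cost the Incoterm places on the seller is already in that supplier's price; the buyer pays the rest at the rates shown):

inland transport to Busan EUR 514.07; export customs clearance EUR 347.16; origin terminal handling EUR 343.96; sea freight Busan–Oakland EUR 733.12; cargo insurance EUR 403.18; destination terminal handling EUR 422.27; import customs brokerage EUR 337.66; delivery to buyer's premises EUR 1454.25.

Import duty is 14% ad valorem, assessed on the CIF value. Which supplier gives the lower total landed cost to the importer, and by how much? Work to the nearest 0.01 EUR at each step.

Supplier A (CIF):
The CIF price already equals the CIF value: 294332.19
Import duty = 294332.19 × 14% = 41206.51
Buyer bears (A): 422.27 + 337.66 + 1454.25 = 2214.18
Landed cost (A) = invoice 294332.19 + 2214.18 + duty 41206.51 = 337752.88
Supplier B (FOB):
CIF value = FOB price + freight + insurance = 259500.16 + 733.12 + 403.18 = 260636.46
Import duty = 260636.46 × 14% = 36489.10
Buyer bears (B): 733.12 + 403.18 + 422.27 + 337.66 + 1454.25 = 3350.48
Landed cost (B) = invoice 259500.16 + 3350.48 + duty 36489.10 = 299339.74
Difference = |337752.88 − 299339.74| = 38413.14

Supplier B is cheaper by EUR 38413.14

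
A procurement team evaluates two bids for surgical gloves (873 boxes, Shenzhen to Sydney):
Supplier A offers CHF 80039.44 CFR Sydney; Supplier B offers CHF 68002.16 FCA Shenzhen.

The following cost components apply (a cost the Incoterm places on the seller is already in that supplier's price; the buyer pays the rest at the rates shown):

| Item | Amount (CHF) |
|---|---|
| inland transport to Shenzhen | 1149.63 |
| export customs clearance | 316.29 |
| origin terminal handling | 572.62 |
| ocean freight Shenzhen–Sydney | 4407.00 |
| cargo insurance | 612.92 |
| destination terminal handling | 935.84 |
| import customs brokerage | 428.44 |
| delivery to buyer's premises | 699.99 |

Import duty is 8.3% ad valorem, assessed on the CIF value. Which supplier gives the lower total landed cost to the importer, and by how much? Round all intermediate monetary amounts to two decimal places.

Supplier A (CFR):
CIF value = CFR price + insurance = 80039.44 + 612.92 = 80652.36
Import duty = 80652.36 × 8.3% = 6694.15
Buyer bears (A): 612.92 + 935.84 + 428.44 + 699.99 = 2677.19
Landed cost (A) = invoice 80039.44 + 2677.19 + duty 6694.15 = 89410.78
Supplier B (FCA):
CIF value = FCA price + origin terminal + freight + insurance = 68002.16 + 572.62 + 4407.00 + 612.92 = 73594.70
Import duty = 73594.70 × 8.3% = 6108.36
Buyer bears (B): 572.62 + 4407.00 + 612.92 + 935.84 + 428.44 + 699.99 = 7656.81
Landed cost (B) = invoice 68002.16 + 7656.81 + duty 6108.36 = 81767.33
Difference = |89410.78 − 81767.33| = 7643.45

Supplier B is cheaper by CHF 7643.45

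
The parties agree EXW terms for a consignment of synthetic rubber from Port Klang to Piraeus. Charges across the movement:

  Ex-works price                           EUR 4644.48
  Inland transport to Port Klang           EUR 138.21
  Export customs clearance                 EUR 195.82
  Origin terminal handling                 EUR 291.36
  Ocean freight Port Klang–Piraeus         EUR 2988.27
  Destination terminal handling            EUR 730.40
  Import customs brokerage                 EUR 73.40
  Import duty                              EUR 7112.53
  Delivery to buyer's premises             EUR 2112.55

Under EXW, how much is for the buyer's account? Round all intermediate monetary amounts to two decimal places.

Buyer's account: EUR 13642.54

EXW: the seller makes goods available at their premises; the buyer bears all onward costs.
Seller's account: goods 4644.48 = 4644.48
Buyer's account: inland to port 138.21 + export clearance 195.82 + origin terminal 291.36 + freight 2988.27 + destination terminal 730.40 + brokerage 73.40 + duty 7112.53 + delivery 2112.55 = 13642.54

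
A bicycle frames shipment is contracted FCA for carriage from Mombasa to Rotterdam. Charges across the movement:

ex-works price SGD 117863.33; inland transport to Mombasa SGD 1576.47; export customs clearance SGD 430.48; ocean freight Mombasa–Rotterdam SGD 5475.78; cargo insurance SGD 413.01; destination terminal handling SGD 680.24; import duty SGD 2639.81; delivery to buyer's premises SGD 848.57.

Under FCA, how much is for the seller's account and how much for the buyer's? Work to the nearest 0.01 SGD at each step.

FCA: the seller delivers export-cleared goods to the carrier; the buyer bears costs from that point.
Seller's account: goods 117863.33 + inland to port 1576.47 + export clearance 430.48 = 119870.28
Buyer's account: freight 5475.78 + insurance 413.01 + destination terminal 680.24 + duty 2639.81 + delivery 848.57 = 10057.41

Seller: SGD 119870.28; buyer: SGD 10057.41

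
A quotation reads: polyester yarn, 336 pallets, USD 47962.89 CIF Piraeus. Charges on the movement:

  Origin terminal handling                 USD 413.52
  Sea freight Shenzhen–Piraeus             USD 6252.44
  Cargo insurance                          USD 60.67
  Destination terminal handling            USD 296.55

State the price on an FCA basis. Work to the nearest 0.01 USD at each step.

FCA price: USD 41236.26

Not relevant to the conversion: destination terminal — on the buyer under both terms; not part of either seller's price.
From CIF to FCA, the seller no longer bears: origin terminal, freight, insurance.
FCA price = 47962.89 − 413.52 − 6252.44 − 60.67 = 41236.26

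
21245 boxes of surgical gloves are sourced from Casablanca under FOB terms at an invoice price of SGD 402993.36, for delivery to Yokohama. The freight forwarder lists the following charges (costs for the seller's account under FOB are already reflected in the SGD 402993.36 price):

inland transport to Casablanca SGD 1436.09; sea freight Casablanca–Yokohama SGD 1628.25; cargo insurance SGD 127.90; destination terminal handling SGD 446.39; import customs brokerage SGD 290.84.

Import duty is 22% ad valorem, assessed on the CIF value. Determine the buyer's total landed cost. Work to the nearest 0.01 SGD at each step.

Total landed cost: SGD 494531.63

FOB: the seller bears costs until goods are on board at the origin port; the buyer bears freight, insurance and all costs thereafter.
Already in the invoice (seller's account under FOB): inland to port — exclude.
CIF value = FOB price + freight + insurance = 402993.36 + 1628.25 + 127.90 = 404749.51
Import duty = 404749.51 × 22% = 89044.89
Buyer bears: freight 1628.25 + insurance 127.90 + destination terminal 446.39 + brokerage 290.84 + duty 89044.89 = 91538.27
Landed cost = invoice 402993.36 + 91538.27 = 494531.63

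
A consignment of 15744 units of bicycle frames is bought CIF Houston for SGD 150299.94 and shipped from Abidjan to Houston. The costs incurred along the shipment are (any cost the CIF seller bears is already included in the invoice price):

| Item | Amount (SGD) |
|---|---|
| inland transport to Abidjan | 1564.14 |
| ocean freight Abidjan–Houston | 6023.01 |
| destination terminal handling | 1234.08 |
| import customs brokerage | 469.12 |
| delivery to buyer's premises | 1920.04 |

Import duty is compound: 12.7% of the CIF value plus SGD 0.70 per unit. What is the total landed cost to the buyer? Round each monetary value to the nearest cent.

Total landed cost: SGD 184032.07

CIF: the seller pays costs through ocean freight and marine insurance to the destination port.
Already in the invoice (seller's account under CIF): inland to port, freight — exclude.
The CIF price already equals the CIF value: 150299.94
Ad valorem component: 150299.94 × 12.7% = 19088.09
Specific component: 15744 × 0.70 = 11020.80
Import duty = 19088.09 + 11020.80 = 30108.89
Buyer bears: destination terminal 1234.08 + brokerage 469.12 + delivery 1920.04 + duty 30108.89 = 33732.13
Landed cost = invoice 150299.94 + 33732.13 = 184032.07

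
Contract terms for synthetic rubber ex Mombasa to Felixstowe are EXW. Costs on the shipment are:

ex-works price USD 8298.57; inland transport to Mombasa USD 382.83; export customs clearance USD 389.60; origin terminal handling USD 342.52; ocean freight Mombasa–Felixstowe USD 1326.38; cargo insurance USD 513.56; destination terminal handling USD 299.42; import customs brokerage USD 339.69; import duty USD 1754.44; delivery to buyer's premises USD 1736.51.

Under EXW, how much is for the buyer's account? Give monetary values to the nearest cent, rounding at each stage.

Buyer's account: USD 7084.95

EXW: the seller makes goods available at their premises; the buyer bears all onward costs.
Seller's account: goods 8298.57 = 8298.57
Buyer's account: inland to port 382.83 + export clearance 389.60 + origin terminal 342.52 + freight 1326.38 + insurance 513.56 + destination terminal 299.42 + brokerage 339.69 + duty 1754.44 + delivery 1736.51 = 7084.95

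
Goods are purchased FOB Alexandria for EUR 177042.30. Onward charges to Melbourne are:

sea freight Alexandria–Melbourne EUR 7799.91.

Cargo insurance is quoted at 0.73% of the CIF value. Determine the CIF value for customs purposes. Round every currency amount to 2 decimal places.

CIF value: EUR 186201.48

Let C be the CIF value. C = FOB price + freight + 0.73% × C
C − 0.73% × C = 177042.30 + 7799.91
0.9927 × C = 184842.21
C = 184842.21 / 0.9927 = 186201.48
Insurance premium = 0.73% × 186201.48 = 1359.27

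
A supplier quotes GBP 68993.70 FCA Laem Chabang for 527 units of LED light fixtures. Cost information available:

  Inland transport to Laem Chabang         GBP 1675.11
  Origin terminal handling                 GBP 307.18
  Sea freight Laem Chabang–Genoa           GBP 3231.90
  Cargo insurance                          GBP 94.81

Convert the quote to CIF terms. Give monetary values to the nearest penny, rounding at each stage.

Not relevant to the conversion: inland to port — on the seller under both FCA and CIF; already in the FCA price and stays in the CIF price.
From FCA to CIF, the seller additionally bears: origin terminal, freight, insurance.
CIF price = 68993.70 + 307.18 + 3231.90 + 94.81 = 72627.59

CIF price: GBP 72627.59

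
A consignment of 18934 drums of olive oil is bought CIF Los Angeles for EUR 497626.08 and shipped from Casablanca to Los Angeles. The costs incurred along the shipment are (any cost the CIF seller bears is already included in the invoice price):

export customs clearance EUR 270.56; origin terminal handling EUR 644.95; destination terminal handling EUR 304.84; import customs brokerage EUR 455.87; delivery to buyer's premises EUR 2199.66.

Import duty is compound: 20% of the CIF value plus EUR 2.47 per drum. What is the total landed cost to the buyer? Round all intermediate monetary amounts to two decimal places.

Total landed cost: EUR 646878.65

CIF: the seller pays costs through ocean freight and marine insurance to the destination port.
Already in the invoice (seller's account under CIF): export clearance, origin terminal — exclude.
The CIF price already equals the CIF value: 497626.08
Ad valorem component: 497626.08 × 20% = 99525.22
Specific component: 18934 × 2.47 = 46766.98
Import duty = 99525.22 + 46766.98 = 146292.20
Buyer bears: destination terminal 304.84 + brokerage 455.87 + delivery 2199.66 + duty 146292.20 = 149252.57
Landed cost = invoice 497626.08 + 149252.57 = 646878.65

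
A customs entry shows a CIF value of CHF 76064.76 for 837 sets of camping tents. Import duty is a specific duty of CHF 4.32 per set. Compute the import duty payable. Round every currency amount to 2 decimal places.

Import duty: CHF 3615.84

Import duty = 837 × 4.32 = 3615.84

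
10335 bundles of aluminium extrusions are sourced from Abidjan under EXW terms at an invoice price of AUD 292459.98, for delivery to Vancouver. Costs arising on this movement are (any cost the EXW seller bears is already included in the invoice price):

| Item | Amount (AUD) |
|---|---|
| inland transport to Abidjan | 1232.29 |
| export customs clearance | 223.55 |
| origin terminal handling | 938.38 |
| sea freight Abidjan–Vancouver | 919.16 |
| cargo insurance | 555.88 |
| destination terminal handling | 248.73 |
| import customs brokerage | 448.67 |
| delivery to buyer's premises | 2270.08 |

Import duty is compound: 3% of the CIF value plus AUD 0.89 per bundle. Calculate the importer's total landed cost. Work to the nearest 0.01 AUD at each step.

EXW: the seller makes goods available at their premises; the buyer bears all onward costs.
CIF value = EXW price + inland to port + export clearance + origin terminal + freight + insurance = 292459.98 + 1232.29 + 223.55 + 938.38 + 919.16 + 555.88 = 296329.24
Ad valorem component: 296329.24 × 3% = 8889.88
Specific component: 10335 × 0.89 = 9198.15
Import duty = 8889.88 + 9198.15 = 18088.03
Buyer bears: inland to port 1232.29 + export clearance 223.55 + origin terminal 938.38 + freight 919.16 + insurance 555.88 + destination terminal 248.73 + brokerage 448.67 + delivery 2270.08 + duty 18088.03 = 24924.77
Landed cost = invoice 292459.98 + 24924.77 = 317384.75

Total landed cost: AUD 317384.75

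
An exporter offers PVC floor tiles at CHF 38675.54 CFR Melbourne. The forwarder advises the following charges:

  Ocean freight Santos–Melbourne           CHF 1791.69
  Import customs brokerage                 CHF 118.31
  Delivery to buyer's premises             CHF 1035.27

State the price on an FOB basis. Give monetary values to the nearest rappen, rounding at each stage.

Not relevant to the conversion: delivery, brokerage — on the buyer under both terms; not part of either seller's price.
From CFR to FOB, the seller no longer bears: freight.
FOB price = 38675.54 − 1791.69 = 36883.85

FOB price: CHF 36883.85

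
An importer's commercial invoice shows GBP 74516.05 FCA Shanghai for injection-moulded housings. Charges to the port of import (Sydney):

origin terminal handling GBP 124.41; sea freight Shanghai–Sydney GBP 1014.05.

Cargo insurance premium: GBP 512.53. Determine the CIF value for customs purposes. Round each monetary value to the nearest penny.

CIF = FCA price + pre-shipment costs + freight + insurance
CIF = 74516.05 + 124.41 + 1014.05 + 512.53 = 76167.04

CIF value: GBP 76167.04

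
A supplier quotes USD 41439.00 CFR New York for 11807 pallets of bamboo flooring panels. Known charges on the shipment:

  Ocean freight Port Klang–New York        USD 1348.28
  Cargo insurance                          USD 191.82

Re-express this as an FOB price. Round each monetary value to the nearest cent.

Not relevant to the conversion: insurance — on the buyer under both terms; not part of either seller's price.
From CFR to FOB, the seller no longer bears: freight.
FOB price = 41439.00 − 1348.28 = 40090.72

FOB price: USD 40090.72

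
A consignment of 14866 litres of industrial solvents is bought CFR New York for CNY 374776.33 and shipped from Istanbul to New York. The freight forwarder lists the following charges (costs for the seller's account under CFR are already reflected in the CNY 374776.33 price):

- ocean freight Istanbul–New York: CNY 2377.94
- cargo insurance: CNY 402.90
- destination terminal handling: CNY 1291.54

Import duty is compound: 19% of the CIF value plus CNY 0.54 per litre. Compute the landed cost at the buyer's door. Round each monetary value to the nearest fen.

Total landed cost: CNY 455782.46

CFR: the seller pays costs through ocean freight to the destination port, but not insurance.
Already in the invoice (seller's account under CFR): freight — exclude.
CIF value = CFR price + insurance = 374776.33 + 402.90 = 375179.23
Ad valorem component: 375179.23 × 19% = 71284.05
Specific component: 14866 × 0.54 = 8027.64
Import duty = 71284.05 + 8027.64 = 79311.69
Buyer bears: insurance 402.90 + destination terminal 1291.54 + duty 79311.69 = 81006.13
Landed cost = invoice 374776.33 + 81006.13 = 455782.46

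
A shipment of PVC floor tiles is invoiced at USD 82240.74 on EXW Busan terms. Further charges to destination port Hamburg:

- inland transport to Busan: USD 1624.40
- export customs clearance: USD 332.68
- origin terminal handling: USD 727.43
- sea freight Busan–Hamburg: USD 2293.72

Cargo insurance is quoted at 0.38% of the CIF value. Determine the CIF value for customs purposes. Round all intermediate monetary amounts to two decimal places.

CIF value: USD 87551.67

Let C be the CIF value. C = EXW price + pre-shipment costs + freight + 0.38% × C
C − 0.38% × C = 82240.74 + 1624.40 + 332.68 + 727.43 + 2293.72
0.9962 × C = 87218.97
C = 87218.97 / 0.9962 = 87551.67
Insurance premium = 0.38% × 87551.67 = 332.70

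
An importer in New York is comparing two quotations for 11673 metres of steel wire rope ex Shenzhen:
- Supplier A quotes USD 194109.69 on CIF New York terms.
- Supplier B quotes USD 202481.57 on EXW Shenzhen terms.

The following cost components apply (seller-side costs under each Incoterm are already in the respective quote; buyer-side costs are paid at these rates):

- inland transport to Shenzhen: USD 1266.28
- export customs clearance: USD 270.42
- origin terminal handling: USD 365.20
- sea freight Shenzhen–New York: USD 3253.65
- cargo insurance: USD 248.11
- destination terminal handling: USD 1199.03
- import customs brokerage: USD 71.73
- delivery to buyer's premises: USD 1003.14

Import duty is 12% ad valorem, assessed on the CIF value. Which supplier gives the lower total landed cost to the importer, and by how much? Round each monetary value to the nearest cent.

Supplier A is cheaper by USD 15428.61

Supplier A (CIF):
The CIF price already equals the CIF value: 194109.69
Import duty = 194109.69 × 12% = 23293.16
Buyer bears (A): 1199.03 + 71.73 + 1003.14 = 2273.90
Landed cost (A) = invoice 194109.69 + 2273.90 + duty 23293.16 = 219676.75
Supplier B (EXW):
CIF value = EXW price + inland to port + export clearance + origin terminal + freight + insurance = 202481.57 + 1266.28 + 270.42 + 365.20 + 3253.65 + 248.11 = 207885.23
Import duty = 207885.23 × 12% = 24946.23
Buyer bears (B): 1266.28 + 270.42 + 365.20 + 3253.65 + 248.11 + 1199.03 + 71.73 + 1003.14 = 7677.56
Landed cost (B) = invoice 202481.57 + 7677.56 + duty 24946.23 = 235105.36
Difference = |219676.75 − 235105.36| = 15428.61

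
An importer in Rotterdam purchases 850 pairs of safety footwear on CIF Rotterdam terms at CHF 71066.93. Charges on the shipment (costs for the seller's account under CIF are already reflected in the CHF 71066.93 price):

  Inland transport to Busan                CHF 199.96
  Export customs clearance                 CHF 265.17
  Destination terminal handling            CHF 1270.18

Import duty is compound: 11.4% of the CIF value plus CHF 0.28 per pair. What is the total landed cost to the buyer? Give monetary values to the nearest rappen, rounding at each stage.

CIF: the seller pays costs through ocean freight and marine insurance to the destination port.
Already in the invoice (seller's account under CIF): inland to port, export clearance — exclude.
The CIF price already equals the CIF value: 71066.93
Ad valorem component: 71066.93 × 11.4% = 8101.63
Specific component: 850 × 0.28 = 238.00
Import duty = 8101.63 + 238.00 = 8339.63
Buyer bears: destination terminal 1270.18 + duty 8339.63 = 9609.81
Landed cost = invoice 71066.93 + 9609.81 = 80676.74

Total landed cost: CHF 80676.74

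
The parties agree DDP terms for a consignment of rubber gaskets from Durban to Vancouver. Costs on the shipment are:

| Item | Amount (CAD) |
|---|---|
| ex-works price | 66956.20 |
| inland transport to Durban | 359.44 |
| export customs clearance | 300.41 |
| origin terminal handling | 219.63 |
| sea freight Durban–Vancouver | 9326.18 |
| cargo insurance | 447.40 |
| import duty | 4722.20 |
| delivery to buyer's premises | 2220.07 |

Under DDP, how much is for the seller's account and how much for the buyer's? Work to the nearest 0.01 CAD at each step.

DDP: the seller bears all costs including import duty.
Seller's account: goods 66956.20 + inland to port 359.44 + export clearance 300.41 + origin terminal 219.63 + freight 9326.18 + insurance 447.40 + duty 4722.20 + delivery 2220.07 = 84551.53
Buyer's account: 0.00

Seller: CAD 84551.53; buyer: CAD 0.00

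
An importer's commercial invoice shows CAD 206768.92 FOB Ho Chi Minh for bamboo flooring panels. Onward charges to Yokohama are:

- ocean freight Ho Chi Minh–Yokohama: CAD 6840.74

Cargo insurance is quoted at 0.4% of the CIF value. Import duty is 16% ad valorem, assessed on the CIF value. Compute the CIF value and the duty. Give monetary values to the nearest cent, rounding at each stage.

Let C be the CIF value. C = FOB price + freight + 0.4% × C
C − 0.4% × C = 206768.92 + 6840.74
0.996 × C = 213609.66
C = 213609.66 / 0.996 = 214467.53
Insurance premium = 0.4% × 214467.53 = 857.87
Import duty = 214467.53 × 16% = 34314.80

CIF value: CAD 214467.53; import duty: CAD 34314.80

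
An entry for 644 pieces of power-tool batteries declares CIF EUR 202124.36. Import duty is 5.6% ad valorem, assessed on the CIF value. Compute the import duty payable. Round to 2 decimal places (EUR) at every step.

Import duty: EUR 11318.96

Import duty = 202124.36 × 5.6% = 11318.96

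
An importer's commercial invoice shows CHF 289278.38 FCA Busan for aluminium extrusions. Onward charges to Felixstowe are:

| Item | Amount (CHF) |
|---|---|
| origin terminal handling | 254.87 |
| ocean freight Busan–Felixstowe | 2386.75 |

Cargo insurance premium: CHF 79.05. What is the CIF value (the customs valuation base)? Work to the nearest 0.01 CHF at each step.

CIF value: CHF 291999.05

CIF = FCA price + pre-shipment costs + freight + insurance
CIF = 289278.38 + 254.87 + 2386.75 + 79.05 = 291999.05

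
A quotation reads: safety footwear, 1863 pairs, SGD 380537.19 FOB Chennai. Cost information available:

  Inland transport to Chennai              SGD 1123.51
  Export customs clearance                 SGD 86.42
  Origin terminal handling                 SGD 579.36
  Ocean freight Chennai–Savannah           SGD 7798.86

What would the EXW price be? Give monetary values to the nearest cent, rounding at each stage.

Not relevant to the conversion: freight — on the buyer under both terms; not part of either seller's price.
From FOB to EXW, the seller no longer bears: inland to port, export clearance, origin terminal.
EXW price = 380537.19 − 1123.51 − 86.42 − 579.36 = 378747.90

EXW price: SGD 378747.90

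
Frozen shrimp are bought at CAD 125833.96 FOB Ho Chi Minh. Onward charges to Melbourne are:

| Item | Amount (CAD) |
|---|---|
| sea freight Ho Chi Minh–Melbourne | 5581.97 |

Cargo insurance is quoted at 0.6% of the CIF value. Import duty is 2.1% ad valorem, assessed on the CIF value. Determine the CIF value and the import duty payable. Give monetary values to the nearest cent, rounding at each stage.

CIF value: CAD 132209.19; import duty: CAD 2776.39

Let C be the CIF value. C = FOB price + freight + 0.6% × C
C − 0.6% × C = 125833.96 + 5581.97
0.994 × C = 131415.93
C = 131415.93 / 0.994 = 132209.19
Insurance premium = 0.6% × 132209.19 = 793.26
Import duty = 132209.19 × 2.1% = 2776.39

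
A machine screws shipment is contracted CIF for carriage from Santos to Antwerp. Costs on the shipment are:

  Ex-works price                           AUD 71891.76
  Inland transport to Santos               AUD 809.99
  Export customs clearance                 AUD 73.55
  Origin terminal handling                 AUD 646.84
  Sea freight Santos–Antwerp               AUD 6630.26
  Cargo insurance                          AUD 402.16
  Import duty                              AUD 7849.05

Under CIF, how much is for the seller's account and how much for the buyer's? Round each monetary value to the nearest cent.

CIF: the seller pays costs through ocean freight and marine insurance to the destination port.
Seller's account: goods 71891.76 + inland to port 809.99 + export clearance 73.55 + origin terminal 646.84 + freight 6630.26 + insurance 402.16 = 80454.56
Buyer's account: duty 7849.05 = 7849.05

Seller: AUD 80454.56; buyer: AUD 7849.05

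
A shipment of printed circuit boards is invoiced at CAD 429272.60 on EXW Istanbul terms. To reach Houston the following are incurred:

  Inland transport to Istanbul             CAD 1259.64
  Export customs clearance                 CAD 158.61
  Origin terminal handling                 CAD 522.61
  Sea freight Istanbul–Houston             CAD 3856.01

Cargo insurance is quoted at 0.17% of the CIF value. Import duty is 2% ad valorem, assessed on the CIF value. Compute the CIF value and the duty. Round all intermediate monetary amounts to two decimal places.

Let C be the CIF value. C = EXW price + pre-shipment costs + freight + 0.17% × C
C − 0.17% × C = 429272.60 + 1259.64 + 158.61 + 522.61 + 3856.01
0.9983 × C = 435069.47
C = 435069.47 / 0.9983 = 435810.35
Insurance premium = 0.17% × 435810.35 = 740.88
Import duty = 435810.35 × 2% = 8716.21

CIF value: CAD 435810.35; import duty: CAD 8716.21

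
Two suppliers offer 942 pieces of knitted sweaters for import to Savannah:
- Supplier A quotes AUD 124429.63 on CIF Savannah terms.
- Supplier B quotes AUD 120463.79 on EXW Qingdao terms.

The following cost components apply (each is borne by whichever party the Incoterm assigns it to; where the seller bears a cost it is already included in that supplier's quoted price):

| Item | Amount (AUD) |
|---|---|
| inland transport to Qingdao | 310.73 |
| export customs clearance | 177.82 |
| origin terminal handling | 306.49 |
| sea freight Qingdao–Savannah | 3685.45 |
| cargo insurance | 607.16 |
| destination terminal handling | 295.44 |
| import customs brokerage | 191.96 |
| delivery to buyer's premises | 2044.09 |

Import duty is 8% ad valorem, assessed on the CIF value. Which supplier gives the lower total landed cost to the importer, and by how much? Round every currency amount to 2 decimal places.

Supplier A (CIF):
The CIF price already equals the CIF value: 124429.63
Import duty = 124429.63 × 8% = 9954.37
Buyer bears (A): 295.44 + 191.96 + 2044.09 = 2531.49
Landed cost (A) = invoice 124429.63 + 2531.49 + duty 9954.37 = 136915.49
Supplier B (EXW):
CIF value = EXW price + inland to port + export clearance + origin terminal + freight + insurance = 120463.79 + 310.73 + 177.82 + 306.49 + 3685.45 + 607.16 = 125551.44
Import duty = 125551.44 × 8% = 10044.12
Buyer bears (B): 310.73 + 177.82 + 306.49 + 3685.45 + 607.16 + 295.44 + 191.96 + 2044.09 = 7619.14
Landed cost (B) = invoice 120463.79 + 7619.14 + duty 10044.12 = 138127.05
Difference = |136915.49 − 138127.05| = 1211.56

Supplier A is cheaper by AUD 1211.56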